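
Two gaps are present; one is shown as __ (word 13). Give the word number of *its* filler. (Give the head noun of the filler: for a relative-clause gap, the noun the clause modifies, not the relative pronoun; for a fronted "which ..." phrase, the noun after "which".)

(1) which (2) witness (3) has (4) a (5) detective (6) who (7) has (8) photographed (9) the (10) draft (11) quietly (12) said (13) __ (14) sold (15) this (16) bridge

2

The marked gap is the subject of "sold".
Its filler is the fronted wh-phrase "which witness", at word 2.
(The other dependency links word 5 to a gap after word 6.)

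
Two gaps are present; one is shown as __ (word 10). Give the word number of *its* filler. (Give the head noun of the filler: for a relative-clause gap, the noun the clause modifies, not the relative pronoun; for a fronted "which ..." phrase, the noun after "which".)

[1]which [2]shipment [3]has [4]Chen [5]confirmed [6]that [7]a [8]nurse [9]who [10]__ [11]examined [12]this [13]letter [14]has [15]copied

The marked gap is inside the relative clause, the subject of "examined".
Its filler is the head noun "nurse" (via "who"), at word 8.
(The other dependency links word 2 to a gap after word 15.)

8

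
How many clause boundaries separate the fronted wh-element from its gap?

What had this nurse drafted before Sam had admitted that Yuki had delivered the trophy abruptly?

"what" originates inside the matrix clause — no clause boundary is crossed.

0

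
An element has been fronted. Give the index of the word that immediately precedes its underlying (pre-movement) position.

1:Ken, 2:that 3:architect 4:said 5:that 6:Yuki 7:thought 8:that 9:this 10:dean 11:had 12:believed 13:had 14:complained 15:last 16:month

12

The displaced element is "Ken" (word 1).
It is linked across 3 clause boundaries (that → that → Ø).
It functions as the subject of "complained", so the gap sits immediately after word 12 ("believed").
Base order: That architect said that Yuki thought that this dean had believed Ken had complained last month.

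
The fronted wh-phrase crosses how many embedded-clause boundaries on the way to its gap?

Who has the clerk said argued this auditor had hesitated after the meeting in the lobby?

"who" is extracted from the subject of "argued".
Boundaries crossed, outermost first: [Ø] — 1 in total.

1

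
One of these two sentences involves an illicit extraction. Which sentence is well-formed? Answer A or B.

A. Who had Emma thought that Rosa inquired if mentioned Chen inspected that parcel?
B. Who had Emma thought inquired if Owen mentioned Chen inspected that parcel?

In A, the wh-phrase is extracted from inside a wh-island (introduced by "if"), which blocks movement.
In B, the extraction path crosses only that-complement boundaries, which are transparent.
So B is grammatical.

B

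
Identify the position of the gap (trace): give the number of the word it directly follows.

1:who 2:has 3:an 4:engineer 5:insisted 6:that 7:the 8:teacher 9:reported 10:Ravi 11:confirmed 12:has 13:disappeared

11

The displaced element is "who" (word 1).
It is linked across 3 clause boundaries (that → Ø → Ø).
It functions as the subject of "disappeared", so the gap sits immediately after word 11 ("confirmed").
Base order: An engineer has insisted that the teacher reported Ravi confirmed that who has disappeared.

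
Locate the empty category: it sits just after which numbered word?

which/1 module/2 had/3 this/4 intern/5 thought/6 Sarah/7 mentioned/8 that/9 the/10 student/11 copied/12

12

The displaced element is "which module" (word 2).
It is linked across 2 clause boundaries (Ø → that).
It functions as the direct object of "copied", so the gap sits immediately after word 12 ("copied").
Base order: This intern had thought Sarah mentioned that the student copied which module.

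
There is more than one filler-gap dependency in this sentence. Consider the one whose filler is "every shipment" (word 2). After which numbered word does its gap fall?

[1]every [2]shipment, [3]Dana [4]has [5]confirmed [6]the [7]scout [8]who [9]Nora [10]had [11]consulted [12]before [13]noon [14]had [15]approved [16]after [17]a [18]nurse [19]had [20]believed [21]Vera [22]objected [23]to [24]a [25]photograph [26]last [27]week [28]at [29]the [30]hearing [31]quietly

15

The displaced element is "every shipment" (word 2).
It is linked across 1 clause boundary (Ø).
It functions as the direct object of "approved", so the gap sits immediately after word 15 ("approved").
Base order: Dana has confirmed the scout who Nora had consulted before noon had approved every shipment after a nurse had believed Vera objected to a photograph last week at the hearing quietly.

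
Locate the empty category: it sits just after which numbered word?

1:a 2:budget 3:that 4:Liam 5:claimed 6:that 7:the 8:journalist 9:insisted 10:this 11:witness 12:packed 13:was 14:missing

12

The displaced element is "a budget" (word 2).
It is linked across 2 clause boundaries (that → Ø).
It functions as the direct object of "packed", so the gap sits immediately after word 12 ("packed").
Base order: Liam claimed that the journalist insisted this witness packed a budget.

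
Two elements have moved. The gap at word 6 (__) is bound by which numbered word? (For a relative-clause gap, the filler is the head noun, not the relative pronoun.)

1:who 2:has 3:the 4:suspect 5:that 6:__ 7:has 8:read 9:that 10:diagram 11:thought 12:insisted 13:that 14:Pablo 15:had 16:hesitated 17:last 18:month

4

The marked gap is inside the relative clause, the subject of "read".
Its filler is the head noun "suspect" (via "that"), at word 4.
(The other dependency links word 1 to a gap after word 11.)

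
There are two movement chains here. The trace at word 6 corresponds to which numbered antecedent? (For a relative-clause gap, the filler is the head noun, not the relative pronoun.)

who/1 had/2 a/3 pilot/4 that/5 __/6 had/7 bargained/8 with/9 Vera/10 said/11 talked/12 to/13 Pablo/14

The marked gap is inside the relative clause, the subject of "bargained".
Its filler is the head noun "pilot" (via "that"), at word 4.
(The other dependency links word 1 to a gap after word 11.)

4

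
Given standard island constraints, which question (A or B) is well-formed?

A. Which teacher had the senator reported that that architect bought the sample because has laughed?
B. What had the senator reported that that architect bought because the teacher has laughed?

B

In A, the wh-phrase is extracted from inside an adjunct island (introduced by "because"), which blocks movement.
In B, the extraction path crosses only that-complement boundaries, which are transparent.
So B is grammatical.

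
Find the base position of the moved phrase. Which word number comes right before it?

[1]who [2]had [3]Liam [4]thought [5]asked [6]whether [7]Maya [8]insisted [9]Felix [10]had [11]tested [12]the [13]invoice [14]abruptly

The displaced element is "who" (word 1).
It is linked across 1 clause boundary (Ø).
It functions as the subject of "asked", so the gap sits immediately after word 4 ("thought").
Base order: Liam had thought that who asked whether Maya insisted Felix had tested the invoice abruptly.

4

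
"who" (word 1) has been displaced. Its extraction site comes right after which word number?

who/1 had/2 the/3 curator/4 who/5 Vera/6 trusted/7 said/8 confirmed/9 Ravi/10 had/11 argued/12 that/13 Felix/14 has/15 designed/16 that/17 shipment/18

8

The displaced element is "who" (word 1).
It is linked across 1 clause boundary (Ø).
It functions as the subject of "confirmed", so the gap sits immediately after word 8 ("said").
Base order: The curator who Vera trusted had said that who confirmed Ravi had argued that Felix has designed that shipment.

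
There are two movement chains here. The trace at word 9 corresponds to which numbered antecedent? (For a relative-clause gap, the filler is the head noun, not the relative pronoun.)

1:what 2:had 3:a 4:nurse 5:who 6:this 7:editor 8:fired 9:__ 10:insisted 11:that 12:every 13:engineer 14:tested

4

The marked gap is inside the relative clause, the direct object of "fired".
Its filler is the head noun "nurse" (via "who"), at word 4.
(The other dependency links word 1 to a gap after word 14.)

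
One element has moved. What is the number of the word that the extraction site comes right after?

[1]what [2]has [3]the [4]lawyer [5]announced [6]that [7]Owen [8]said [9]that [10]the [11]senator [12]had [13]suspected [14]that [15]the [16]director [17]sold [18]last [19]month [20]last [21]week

The displaced element is "what" (word 1).
It is linked across 3 clause boundaries (that → that → that).
It functions as the direct object of "sold", so the gap sits immediately after word 17 ("sold").
Base order: The lawyer has announced that Owen said that the senator had suspected that the director sold what last month last week.

17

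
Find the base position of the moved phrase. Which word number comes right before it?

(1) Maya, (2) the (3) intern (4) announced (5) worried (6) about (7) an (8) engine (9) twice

The displaced element is "Maya" (word 1).
It is linked across 1 clause boundary (Ø).
It functions as the subject of "worried", so the gap sits immediately after word 4 ("announced").
Base order: The intern announced that Maya worried about an engine twice.

4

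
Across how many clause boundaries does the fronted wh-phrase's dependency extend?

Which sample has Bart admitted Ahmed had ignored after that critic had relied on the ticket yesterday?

1

"which sample" is extracted from the object of "ignored".
Boundaries crossed, outermost first: [Ø] — 1 in total.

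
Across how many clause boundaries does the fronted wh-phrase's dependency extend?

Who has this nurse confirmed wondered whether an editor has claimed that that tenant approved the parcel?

1

"who" is extracted from the subject of "wondered".
Boundaries crossed, outermost first: [Ø] — 1 in total.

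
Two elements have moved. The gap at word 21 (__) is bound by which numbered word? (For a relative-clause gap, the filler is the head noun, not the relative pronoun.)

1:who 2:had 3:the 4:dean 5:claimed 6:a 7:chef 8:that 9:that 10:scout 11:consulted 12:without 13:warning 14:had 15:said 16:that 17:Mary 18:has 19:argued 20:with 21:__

1

The marked gap is the object of the preposition "with" of "argued".
Its filler is the fronted wh-phrase "who", at word 1.
(The other dependency links word 7 to a gap after word 11.)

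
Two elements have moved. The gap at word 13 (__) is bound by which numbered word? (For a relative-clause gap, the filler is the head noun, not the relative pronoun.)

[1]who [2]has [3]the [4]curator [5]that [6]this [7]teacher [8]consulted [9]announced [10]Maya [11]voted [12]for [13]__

1

The marked gap is the object of the preposition "for" of "voted".
Its filler is the fronted wh-phrase "who", at word 1.
(The other dependency links word 4 to a gap after word 8.)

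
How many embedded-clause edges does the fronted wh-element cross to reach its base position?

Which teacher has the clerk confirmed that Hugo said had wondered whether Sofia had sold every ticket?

2

"which teacher" is extracted from the subject of "wondered".
Boundaries crossed, outermost first: [that], [Ø] — 2 in total.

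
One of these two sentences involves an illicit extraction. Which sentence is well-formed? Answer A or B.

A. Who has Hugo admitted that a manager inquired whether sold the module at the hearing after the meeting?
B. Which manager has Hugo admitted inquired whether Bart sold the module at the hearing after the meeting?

B

In A, the wh-phrase is extracted from inside a wh-island (introduced by "whether"), which blocks movement.
In B, the extraction path crosses only that-complement boundaries, which are transparent.
So B is grammatical.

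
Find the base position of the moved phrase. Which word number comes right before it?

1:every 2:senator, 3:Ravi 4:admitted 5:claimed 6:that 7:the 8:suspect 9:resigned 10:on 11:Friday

4

The displaced element is "every senator" (word 2).
It is linked across 1 clause boundary (Ø).
It functions as the subject of "claimed", so the gap sits immediately after word 4 ("admitted").
Base order: Ravi admitted that every senator claimed that the suspect resigned on Friday.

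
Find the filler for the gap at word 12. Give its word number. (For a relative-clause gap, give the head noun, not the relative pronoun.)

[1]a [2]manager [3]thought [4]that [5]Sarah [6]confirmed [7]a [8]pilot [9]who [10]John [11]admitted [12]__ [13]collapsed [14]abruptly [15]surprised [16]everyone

The gap at 12 is the subject of "collapsed", inside a relative clause.
The relative pronoun is "who" (word 9); it is bound by the head noun immediately before it.
Its filler is the head noun "pilot", at word 8.

8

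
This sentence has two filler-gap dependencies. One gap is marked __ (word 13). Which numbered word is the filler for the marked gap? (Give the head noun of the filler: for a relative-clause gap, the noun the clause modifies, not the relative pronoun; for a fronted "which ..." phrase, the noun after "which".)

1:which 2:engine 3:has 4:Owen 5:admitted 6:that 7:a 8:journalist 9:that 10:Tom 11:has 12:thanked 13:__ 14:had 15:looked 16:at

The marked gap is inside the relative clause, the direct object of "thanked".
Its filler is the head noun "journalist" (via "that"), at word 8.
(The other dependency links word 2 to a gap after word 16.)

8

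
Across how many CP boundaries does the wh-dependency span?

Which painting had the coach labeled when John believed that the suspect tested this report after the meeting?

0

"which painting" originates inside the matrix clause — no clause boundary is crossed.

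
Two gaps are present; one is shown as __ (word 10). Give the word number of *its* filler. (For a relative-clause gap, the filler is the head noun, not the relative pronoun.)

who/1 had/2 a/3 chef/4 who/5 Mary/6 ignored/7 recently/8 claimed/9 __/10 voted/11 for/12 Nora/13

1

The marked gap is the subject of "voted".
Its filler is the fronted wh-phrase "who", at word 1.
(The other dependency links word 4 to a gap after word 7.)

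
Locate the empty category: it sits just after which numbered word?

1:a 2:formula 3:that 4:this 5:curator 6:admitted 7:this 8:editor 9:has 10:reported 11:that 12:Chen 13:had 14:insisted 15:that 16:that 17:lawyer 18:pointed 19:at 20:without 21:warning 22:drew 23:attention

The displaced element is "a formula" (word 2).
It is linked across 3 clause boundaries (Ø → that → that).
It functions as the object of the preposition "at" of "pointed", so the gap sits immediately after word 19 ("at").
Base order: This curator admitted this editor has reported that Chen had insisted that that lawyer pointed at a formula without warning.

19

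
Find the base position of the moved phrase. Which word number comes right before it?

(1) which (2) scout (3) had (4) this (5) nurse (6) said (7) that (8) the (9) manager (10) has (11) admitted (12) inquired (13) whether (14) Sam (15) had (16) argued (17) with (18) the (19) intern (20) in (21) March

The displaced element is "which scout" (word 2).
It is linked across 2 clause boundaries (that → Ø).
It functions as the subject of "inquired", so the gap sits immediately after word 11 ("admitted").
Base order: This nurse had said that the manager has admitted that which scout inquired whether Sam had argued with the intern in March.

11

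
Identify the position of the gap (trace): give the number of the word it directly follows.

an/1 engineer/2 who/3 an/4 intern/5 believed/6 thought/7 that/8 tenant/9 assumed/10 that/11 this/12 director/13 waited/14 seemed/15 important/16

6

The displaced element is "an engineer" (word 2).
It is linked across 1 clause boundary (Ø).
It functions as the subject of "thought", so the gap sits immediately after word 6 ("believed").
Base order: An intern believed that an engineer thought that tenant assumed that this director waited.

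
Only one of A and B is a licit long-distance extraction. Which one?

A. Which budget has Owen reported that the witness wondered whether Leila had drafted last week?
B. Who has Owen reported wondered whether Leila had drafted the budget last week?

B

In A, the wh-phrase is extracted from inside a wh-island (introduced by "whether"), which blocks movement.
In B, the extraction path crosses only that-complement boundaries, which are transparent.
So B is grammatical.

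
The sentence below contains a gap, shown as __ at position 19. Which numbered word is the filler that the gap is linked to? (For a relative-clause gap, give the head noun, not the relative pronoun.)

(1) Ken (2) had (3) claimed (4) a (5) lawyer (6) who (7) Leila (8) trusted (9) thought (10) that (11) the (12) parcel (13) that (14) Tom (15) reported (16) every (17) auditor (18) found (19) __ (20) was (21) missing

The gap at 19 is the object of "found", inside a relative clause.
The relative pronoun is "that" (word 13); it is bound by the head noun immediately before it.
Its filler is the head noun "parcel", at word 12.

12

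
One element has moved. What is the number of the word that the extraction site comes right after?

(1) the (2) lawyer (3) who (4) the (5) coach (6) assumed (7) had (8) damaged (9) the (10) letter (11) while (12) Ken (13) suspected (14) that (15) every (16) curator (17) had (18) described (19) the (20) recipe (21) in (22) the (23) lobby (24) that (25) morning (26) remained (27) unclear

6

The displaced element is "the lawyer" (word 2).
It is linked across 1 clause boundary (Ø).
It functions as the subject of "damaged", so the gap sits immediately after word 6 ("assumed").
Base order: The coach assumed that the lawyer had damaged the letter while Ken suspected that every curator had described the recipe in the lobby that morning.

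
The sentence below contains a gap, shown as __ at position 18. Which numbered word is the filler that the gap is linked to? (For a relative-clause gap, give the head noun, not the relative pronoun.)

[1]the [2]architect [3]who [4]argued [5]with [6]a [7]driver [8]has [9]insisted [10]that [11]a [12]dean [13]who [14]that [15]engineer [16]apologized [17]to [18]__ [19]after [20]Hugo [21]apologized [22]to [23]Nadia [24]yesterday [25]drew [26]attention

The gap at 18 is the prepositional object of "apologized", inside a relative clause.
The relative pronoun is "who" (word 13); it is bound by the head noun immediately before it.
Its filler is the head noun "dean", at word 12.

12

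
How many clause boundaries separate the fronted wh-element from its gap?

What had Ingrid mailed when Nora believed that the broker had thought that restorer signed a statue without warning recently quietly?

"what" originates inside the matrix clause — no clause boundary is crossed.

0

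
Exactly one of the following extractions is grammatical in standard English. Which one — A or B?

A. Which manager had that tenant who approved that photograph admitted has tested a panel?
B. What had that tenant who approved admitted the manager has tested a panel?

In B, the wh-phrase is extracted from inside a complex-NP island (relative clause) (introduced by "who"), which blocks movement.
In A, the extraction path crosses only that-complement boundaries, which are transparent.
So A is grammatical.

A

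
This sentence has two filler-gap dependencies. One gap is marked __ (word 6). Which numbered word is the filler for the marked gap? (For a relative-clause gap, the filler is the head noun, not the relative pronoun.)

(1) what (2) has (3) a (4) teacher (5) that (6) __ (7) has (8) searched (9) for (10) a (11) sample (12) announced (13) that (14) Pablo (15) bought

The marked gap is inside the relative clause, the subject of "searched".
Its filler is the head noun "teacher" (via "that"), at word 4.
(The other dependency links word 1 to a gap after word 15.)

4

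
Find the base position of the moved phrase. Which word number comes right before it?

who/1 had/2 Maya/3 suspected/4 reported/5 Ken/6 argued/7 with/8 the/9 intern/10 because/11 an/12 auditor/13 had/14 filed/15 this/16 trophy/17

4

The displaced element is "who" (word 1).
It is linked across 1 clause boundary (Ø).
It functions as the subject of "reported", so the gap sits immediately after word 4 ("suspected").
Base order: Maya had suspected who reported Ken argued with the intern because an auditor had filed this trophy.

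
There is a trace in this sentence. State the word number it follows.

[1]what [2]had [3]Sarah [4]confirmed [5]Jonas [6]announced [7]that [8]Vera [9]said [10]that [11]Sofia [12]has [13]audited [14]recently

The displaced element is "what" (word 1).
It is linked across 3 clause boundaries (Ø → that → that).
It functions as the direct object of "audited", so the gap sits immediately after word 13 ("audited").
Base order: Sarah had confirmed Jonas announced that Vera said that Sofia has audited what recently.

13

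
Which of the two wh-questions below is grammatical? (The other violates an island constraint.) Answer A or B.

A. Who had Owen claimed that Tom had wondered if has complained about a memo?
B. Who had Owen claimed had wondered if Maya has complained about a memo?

B

In A, the wh-phrase is extracted from inside a wh-island (introduced by "if"), which blocks movement.
In B, the extraction path crosses only that-complement boundaries, which are transparent.
So B is grammatical.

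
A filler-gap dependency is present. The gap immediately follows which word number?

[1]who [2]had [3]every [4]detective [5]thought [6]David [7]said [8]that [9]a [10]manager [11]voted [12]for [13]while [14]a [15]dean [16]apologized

The displaced element is "who" (word 1).
It is linked across 2 clause boundaries (Ø → that).
It functions as the object of the preposition "for" of "voted", so the gap sits immediately after word 12 ("for").
Base order: Every detective had thought David said that a manager voted for who while a dean apologized.

12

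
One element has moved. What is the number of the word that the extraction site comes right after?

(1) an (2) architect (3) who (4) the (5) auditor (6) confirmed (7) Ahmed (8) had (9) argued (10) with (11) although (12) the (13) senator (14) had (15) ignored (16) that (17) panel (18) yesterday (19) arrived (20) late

10

The displaced element is "an architect" (word 2).
It is linked across 1 clause boundary (Ø).
It functions as the object of the preposition "with" of "argued", so the gap sits immediately after word 10 ("with").
Base order: The auditor confirmed Ahmed had argued with an architect although the senator had ignored that panel yesterday.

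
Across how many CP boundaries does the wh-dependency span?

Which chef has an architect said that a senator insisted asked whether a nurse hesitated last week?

2

"which chef" is extracted from the subject of "asked".
Boundaries crossed, outermost first: [that], [Ø] — 2 in total.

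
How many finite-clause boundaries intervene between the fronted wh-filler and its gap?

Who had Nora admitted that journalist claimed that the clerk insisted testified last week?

"who" is extracted from the subject of "testified".
Boundaries crossed, outermost first: [Ø], [that], [Ø] — 3 in total.

3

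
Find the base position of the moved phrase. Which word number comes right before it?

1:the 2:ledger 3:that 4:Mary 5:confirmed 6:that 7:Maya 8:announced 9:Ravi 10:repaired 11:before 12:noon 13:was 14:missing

The displaced element is "the ledger" (word 2).
It is linked across 2 clause boundaries (that → Ø).
It functions as the direct object of "repaired", so the gap sits immediately after word 10 ("repaired").
Base order: Mary confirmed that Maya announced Ravi repaired the ledger before noon.

10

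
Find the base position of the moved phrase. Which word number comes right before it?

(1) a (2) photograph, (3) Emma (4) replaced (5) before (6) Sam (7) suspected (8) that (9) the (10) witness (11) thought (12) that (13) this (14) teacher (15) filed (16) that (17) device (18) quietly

The displaced element is "a photograph" (word 2).
It functions as the direct object of "replaced", so the gap sits immediately after word 4 ("replaced").
Base order: Emma replaced a photograph before Sam suspected that the witness thought that this teacher filed that device quietly.

4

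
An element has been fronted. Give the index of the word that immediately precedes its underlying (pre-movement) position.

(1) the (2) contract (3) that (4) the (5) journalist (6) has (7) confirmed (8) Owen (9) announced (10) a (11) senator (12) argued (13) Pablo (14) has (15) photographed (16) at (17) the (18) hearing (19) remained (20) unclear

The displaced element is "the contract" (word 2).
It is linked across 3 clause boundaries (Ø → Ø → Ø).
It functions as the direct object of "photographed", so the gap sits immediately after word 15 ("photographed").
Base order: The journalist has confirmed Owen announced a senator argued Pablo has photographed the contract at the hearing.

15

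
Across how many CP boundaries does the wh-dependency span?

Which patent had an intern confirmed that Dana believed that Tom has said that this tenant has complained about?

3

"which patent" is extracted from the PP object of "complained".
Boundaries crossed, outermost first: [that], [that], [that] — 3 in total.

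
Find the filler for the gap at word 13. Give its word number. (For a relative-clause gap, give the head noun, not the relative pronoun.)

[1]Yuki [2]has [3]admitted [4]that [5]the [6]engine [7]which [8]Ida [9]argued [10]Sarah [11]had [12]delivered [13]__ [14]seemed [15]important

The gap at 13 is the object of "delivered", inside a relative clause.
The relative pronoun is "which" (word 7); it is bound by the head noun immediately before it.
Its filler is the head noun "engine", at word 6.

6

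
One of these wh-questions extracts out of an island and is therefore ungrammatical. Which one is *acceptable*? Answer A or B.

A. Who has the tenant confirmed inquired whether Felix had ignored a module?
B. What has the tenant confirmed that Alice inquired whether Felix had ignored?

A

In B, the wh-phrase is extracted from inside a wh-island (introduced by "whether"), which blocks movement.
In A, the extraction path crosses only that-complement boundaries, which are transparent.
So A is grammatical.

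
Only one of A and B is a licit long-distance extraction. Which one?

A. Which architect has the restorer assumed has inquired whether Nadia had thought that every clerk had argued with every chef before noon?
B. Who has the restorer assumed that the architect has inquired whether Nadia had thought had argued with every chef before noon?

A

In B, the wh-phrase is extracted from inside a wh-island (introduced by "whether"), which blocks movement.
In A, the extraction path crosses only that-complement boundaries, which are transparent.
So A is grammatical.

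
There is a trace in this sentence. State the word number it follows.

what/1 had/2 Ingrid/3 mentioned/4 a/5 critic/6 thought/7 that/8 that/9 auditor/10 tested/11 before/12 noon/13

The displaced element is "what" (word 1).
It is linked across 2 clause boundaries (Ø → that).
It functions as the direct object of "tested", so the gap sits immediately after word 11 ("tested").
Base order: Ingrid had mentioned a critic thought that that auditor tested what before noon.

11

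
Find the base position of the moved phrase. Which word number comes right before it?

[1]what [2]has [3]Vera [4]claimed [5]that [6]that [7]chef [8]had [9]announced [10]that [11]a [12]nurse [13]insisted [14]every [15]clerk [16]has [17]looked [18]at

18

The displaced element is "what" (word 1).
It is linked across 3 clause boundaries (that → that → Ø).
It functions as the object of the preposition "at" of "looked", so the gap sits immediately after word 18 ("at").
Base order: Vera has claimed that that chef had announced that a nurse insisted every clerk has looked at what.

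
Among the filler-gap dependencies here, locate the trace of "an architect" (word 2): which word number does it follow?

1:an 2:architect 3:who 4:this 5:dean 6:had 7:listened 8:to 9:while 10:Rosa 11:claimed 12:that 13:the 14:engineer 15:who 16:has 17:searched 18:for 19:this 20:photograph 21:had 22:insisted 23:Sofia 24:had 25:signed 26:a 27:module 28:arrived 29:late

The displaced element is "an architect" (word 2).
It functions as the object of the preposition "to" of "listened", so the gap sits immediately after word 8 ("to").
Base order: This dean had listened to an architect while Rosa claimed that the engineer who has searched for this photograph had insisted Sofia had signed a module.

8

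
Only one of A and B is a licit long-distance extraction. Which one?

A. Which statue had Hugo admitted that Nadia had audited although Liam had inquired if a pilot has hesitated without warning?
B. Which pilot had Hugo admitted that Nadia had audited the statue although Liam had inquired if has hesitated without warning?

A

In B, the wh-phrase is extracted from inside an adjunct island (introduced by "although"), which blocks movement.
In A, the extraction path crosses only that-complement boundaries, which are transparent.
So A is grammatical.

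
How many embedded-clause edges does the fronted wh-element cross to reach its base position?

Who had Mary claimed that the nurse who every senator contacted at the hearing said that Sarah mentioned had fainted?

"who" is extracted from the subject of "fainted".
Boundaries crossed, outermost first: [that], [that], [Ø] — 3 in total.

3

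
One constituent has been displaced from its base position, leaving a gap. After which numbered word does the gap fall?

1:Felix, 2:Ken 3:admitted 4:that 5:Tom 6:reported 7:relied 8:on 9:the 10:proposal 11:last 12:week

6

The displaced element is "Felix" (word 1).
It is linked across 2 clause boundaries (that → Ø).
It functions as the subject of "relied", so the gap sits immediately after word 6 ("reported").
Base order: Ken admitted that Tom reported that Felix relied on the proposal last week.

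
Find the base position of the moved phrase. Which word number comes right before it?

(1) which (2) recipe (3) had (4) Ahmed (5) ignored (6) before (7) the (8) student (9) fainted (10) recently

5

The displaced element is "which recipe" (word 2).
It functions as the direct object of "ignored", so the gap sits immediately after word 5 ("ignored").
Base order: Ahmed had ignored which recipe before the student fainted recently.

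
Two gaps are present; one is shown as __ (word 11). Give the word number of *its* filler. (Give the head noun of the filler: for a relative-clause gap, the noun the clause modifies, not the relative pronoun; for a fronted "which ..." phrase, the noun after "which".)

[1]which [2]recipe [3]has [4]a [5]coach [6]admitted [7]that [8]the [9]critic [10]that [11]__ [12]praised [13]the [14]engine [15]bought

The marked gap is inside the relative clause, the subject of "praised".
Its filler is the head noun "critic" (via "that"), at word 9.
(The other dependency links word 2 to a gap after word 15.)

9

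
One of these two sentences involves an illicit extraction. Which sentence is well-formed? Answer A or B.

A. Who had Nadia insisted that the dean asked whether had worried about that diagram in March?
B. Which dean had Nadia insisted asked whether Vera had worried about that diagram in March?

In A, the wh-phrase is extracted from inside a wh-island (introduced by "whether"), which blocks movement.
In B, the extraction path crosses only that-complement boundaries, which are transparent.
So B is grammatical.

B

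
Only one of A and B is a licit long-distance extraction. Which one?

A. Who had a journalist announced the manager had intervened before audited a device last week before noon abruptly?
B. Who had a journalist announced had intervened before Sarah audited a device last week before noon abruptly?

In A, the wh-phrase is extracted from inside an adjunct island (introduced by "before"), which blocks movement.
In B, the extraction path crosses only that-complement boundaries, which are transparent.
So B is grammatical.

B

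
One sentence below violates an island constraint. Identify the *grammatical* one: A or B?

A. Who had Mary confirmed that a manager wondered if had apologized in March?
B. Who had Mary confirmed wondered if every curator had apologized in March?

B

In A, the wh-phrase is extracted from inside a wh-island (introduced by "if"), which blocks movement.
In B, the extraction path crosses only that-complement boundaries, which are transparent.
So B is grammatical.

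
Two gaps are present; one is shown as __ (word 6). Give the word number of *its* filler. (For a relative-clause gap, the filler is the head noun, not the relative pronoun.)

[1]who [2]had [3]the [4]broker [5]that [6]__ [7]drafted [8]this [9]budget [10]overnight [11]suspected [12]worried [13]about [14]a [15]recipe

4

The marked gap is inside the relative clause, the subject of "drafted".
Its filler is the head noun "broker" (via "that"), at word 4.
(The other dependency links word 1 to a gap after word 11.)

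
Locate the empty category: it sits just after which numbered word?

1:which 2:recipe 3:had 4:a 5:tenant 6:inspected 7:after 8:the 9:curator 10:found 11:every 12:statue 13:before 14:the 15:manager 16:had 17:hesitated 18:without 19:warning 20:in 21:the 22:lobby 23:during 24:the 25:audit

The displaced element is "which recipe" (word 2).
It functions as the direct object of "inspected", so the gap sits immediately after word 6 ("inspected").
Base order: A tenant had inspected which recipe after the curator found every statue before the manager had hesitated without warning in the lobby during the audit.

6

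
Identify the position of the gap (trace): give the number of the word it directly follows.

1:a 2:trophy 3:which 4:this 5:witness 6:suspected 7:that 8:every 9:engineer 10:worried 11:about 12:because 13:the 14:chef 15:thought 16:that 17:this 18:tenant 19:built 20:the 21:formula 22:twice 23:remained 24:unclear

The displaced element is "a trophy" (word 2).
It is linked across 1 clause boundary (that).
It functions as the object of the preposition "about" of "worried", so the gap sits immediately after word 11 ("about").
Base order: This witness suspected that every engineer worried about a trophy because the chef thought that this tenant built the formula twice.

11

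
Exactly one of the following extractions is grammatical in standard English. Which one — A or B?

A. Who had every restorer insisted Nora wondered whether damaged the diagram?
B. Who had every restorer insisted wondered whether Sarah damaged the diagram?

In A, the wh-phrase is extracted from inside a wh-island (introduced by "whether"), which blocks movement.
In B, the extraction path crosses only that-complement boundaries, which are transparent.
So B is grammatical.

B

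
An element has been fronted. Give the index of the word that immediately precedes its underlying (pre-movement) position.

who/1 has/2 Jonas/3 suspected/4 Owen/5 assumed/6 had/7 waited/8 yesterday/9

6

The displaced element is "who" (word 1).
It is linked across 2 clause boundaries (Ø → Ø).
It functions as the subject of "waited", so the gap sits immediately after word 6 ("assumed").
Base order: Jonas has suspected Owen assumed that who had waited yesterday.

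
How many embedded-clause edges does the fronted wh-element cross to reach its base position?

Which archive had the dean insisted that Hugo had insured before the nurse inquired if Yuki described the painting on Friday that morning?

"which archive" is extracted from the object of "insured".
Boundaries crossed, outermost first: [that] — 1 in total.

1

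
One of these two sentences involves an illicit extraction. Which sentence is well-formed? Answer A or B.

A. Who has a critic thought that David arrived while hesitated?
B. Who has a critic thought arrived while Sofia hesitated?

In A, the wh-phrase is extracted from inside an adjunct island (introduced by "while"), which blocks movement.
In B, the extraction path crosses only that-complement boundaries, which are transparent.
So B is grammatical.

B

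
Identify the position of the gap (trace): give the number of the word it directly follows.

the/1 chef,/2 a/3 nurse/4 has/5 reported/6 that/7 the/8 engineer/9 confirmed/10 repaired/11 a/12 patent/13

10

The displaced element is "the chef" (word 2).
It is linked across 2 clause boundaries (that → Ø).
It functions as the subject of "repaired", so the gap sits immediately after word 10 ("confirmed").
Base order: A nurse has reported that the engineer confirmed that the chef repaired a patent.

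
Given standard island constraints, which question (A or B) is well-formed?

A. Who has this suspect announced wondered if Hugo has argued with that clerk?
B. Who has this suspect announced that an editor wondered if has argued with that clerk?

In B, the wh-phrase is extracted from inside a wh-island (introduced by "if"), which blocks movement.
In A, the extraction path crosses only that-complement boundaries, which are transparent.
So A is grammatical.

A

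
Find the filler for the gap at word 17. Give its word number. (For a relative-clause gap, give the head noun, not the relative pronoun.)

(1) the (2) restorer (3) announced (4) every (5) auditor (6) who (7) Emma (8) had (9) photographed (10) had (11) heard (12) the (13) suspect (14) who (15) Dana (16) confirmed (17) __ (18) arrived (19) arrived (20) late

The gap at 17 is the subject of "arrived", inside a relative clause.
The relative pronoun is "who" (word 14); it is bound by the head noun immediately before it.
Its filler is the head noun "suspect", at word 13.

13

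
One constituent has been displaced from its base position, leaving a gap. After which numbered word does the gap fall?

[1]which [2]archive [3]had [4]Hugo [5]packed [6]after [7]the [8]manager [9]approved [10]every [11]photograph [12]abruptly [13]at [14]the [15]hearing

The displaced element is "which archive" (word 2).
It functions as the direct object of "packed", so the gap sits immediately after word 5 ("packed").
Base order: Hugo had packed which archive after the manager approved every photograph abruptly at the hearing.

5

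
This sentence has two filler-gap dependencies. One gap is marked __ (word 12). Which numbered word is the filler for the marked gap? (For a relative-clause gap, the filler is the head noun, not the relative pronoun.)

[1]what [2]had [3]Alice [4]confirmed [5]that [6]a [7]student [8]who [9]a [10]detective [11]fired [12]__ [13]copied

7

The marked gap is inside the relative clause, the direct object of "fired".
Its filler is the head noun "student" (via "who"), at word 7.
(The other dependency links word 1 to a gap after word 13.)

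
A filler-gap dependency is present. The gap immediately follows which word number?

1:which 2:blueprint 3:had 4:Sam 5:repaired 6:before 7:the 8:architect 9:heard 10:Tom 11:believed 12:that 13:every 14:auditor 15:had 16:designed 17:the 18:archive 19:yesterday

5

The displaced element is "which blueprint" (word 2).
It functions as the direct object of "repaired", so the gap sits immediately after word 5 ("repaired").
Base order: Sam had repaired which blueprint before the architect heard Tom believed that every auditor had designed the archive yesterday.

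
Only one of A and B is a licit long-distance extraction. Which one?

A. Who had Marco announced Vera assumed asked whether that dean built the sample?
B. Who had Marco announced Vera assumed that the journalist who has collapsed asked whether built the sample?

A

In B, the wh-phrase is extracted from inside a wh-island (introduced by "whether"), which blocks movement.
In A, the extraction path crosses only that-complement boundaries, which are transparent.
So A is grammatical.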